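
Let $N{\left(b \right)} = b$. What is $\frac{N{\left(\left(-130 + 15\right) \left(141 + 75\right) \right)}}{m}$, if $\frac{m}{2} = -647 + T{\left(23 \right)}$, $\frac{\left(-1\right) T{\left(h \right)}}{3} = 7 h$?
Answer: $\frac{1242}{113} \approx 10.991$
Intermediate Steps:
$T{\left(h \right)} = - 21 h$ ($T{\left(h \right)} = - 3 \cdot 7 h = - 21 h$)
$m = -2260$ ($m = 2 \left(-647 - 483\right) = 2 \left(-1130\right) = -2260$)
$\frac{N{\left(\left(-130 + 15\right) \left(141 + 75\right) \right)}}{m} = \frac{\left(-130 + 15\right) \left(141 + 75\right)}{-2260} = \left(-115\right) 216 \left(- \frac{1}{2260}\right) = \left(-24840\right) \left(- \frac{1}{2260}\right) = \frac{1242}{113}$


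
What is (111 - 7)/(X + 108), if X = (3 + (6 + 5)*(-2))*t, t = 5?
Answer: 8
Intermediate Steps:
X = -95 (X = (3 + (6 + 5)*(-2))*5 = (3 + 11*(-2))*5 = (3 - 22)*5 = -19*5 = -95)
(111 - 7)/(X + 108) = (111 - 7)/(-95 + 108) = 104/13 = 104*(1/13) = 8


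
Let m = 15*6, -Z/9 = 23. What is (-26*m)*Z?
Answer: 484380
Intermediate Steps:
Z = -207 (Z = -9*23 = -207)
m = 90
(-26*m)*Z = -26*90*(-207) = -2340*(-207) = 484380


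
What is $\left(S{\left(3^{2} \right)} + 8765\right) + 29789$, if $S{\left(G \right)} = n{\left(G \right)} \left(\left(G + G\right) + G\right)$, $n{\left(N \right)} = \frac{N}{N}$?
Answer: $38581$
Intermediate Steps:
$n{\left(N \right)} = 1$
$S{\left(G \right)} = 3 G$ ($S{\left(G \right)} = 1 \left(\left(G + G\right) + G\right) = 1 \left(2 G + G\right) = 1 \cdot 3 G = 3 G$)
$\left(S{\left(3^{2} \right)} + 8765\right) + 29789 = \left(3 \cdot 3^{2} + 8765\right) + 29789 = \left(3 \cdot 9 + 8765\right) + 29789 = \left(27 + 8765\right) + 29789 = 8792 + 29789 = 38581$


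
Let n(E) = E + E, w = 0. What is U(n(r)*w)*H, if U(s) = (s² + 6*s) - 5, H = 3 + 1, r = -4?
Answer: -20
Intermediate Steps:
n(E) = 2*E
H = 4
U(s) = -5 + s² + 6*s
U(n(r)*w)*H = (-5 + ((2*(-4))*0)² + 6*((2*(-4))*0))*4 = (-5 + (-8*0)² + 6*(-8*0))*4 = (-5 + 0² + 6*0)*4 = (-5 + 0 + 0)*4 = -5*4 = -20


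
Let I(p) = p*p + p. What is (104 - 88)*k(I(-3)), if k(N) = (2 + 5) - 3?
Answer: 64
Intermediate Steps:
I(p) = p + p² (I(p) = p² + p = p + p²)
k(N) = 4 (k(N) = 7 - 3 = 4)
(104 - 88)*k(I(-3)) = (104 - 88)*4 = 16*4 = 64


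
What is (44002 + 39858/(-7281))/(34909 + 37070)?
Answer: 106779568/174693033 ≈ 0.61124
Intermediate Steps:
(44002 + 39858/(-7281))/(34909 + 37070) = (44002 + 39858*(-1/7281))/71979 = (44002 - 13286/2427)*(1/71979) = (106779568/2427)*(1/71979) = 106779568/174693033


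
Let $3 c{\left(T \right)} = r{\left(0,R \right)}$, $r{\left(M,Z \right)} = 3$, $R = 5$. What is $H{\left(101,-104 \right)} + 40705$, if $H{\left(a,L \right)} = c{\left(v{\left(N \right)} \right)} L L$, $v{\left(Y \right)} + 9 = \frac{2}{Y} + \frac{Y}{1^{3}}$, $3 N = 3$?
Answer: $51521$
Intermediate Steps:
$N = 1$ ($N = \frac{1}{3} \cdot 3 = 1$)
$v{\left(Y \right)} = -9 + Y + \frac{2}{Y}$ ($v{\left(Y \right)} = -9 + \left(\frac{2}{Y} + \frac{Y}{1^{3}}\right) = -9 + \left(\frac{2}{Y} + \frac{Y}{1}\right) = -9 + \left(\frac{2}{Y} + Y 1\right) = -9 + \left(\frac{2}{Y} + Y\right) = -9 + \left(Y + \frac{2}{Y}\right) = -9 + Y + \frac{2}{Y}$)
$c{\left(T \right)} = 1$ ($c{\left(T \right)} = \frac{1}{3} \cdot 3 = 1$)
$H{\left(a,L \right)} = L^{2}$ ($H{\left(a,L \right)} = 1 L L = L L = L^{2}$)
$H{\left(101,-104 \right)} + 40705 = \left(-104\right)^{2} + 40705 = 10816 + 40705 = 51521$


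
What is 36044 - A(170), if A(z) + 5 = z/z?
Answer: 36048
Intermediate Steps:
A(z) = -4 (A(z) = -5 + z/z = -5 + 1 = -4)
36044 - A(170) = 36044 - 1*(-4) = 36044 + 4 = 36048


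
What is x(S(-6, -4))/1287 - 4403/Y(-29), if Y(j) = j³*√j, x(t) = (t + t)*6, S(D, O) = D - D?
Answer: -4403*I*√29/707281 ≈ -0.033524*I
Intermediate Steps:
S(D, O) = 0
x(t) = 12*t (x(t) = (2*t)*6 = 12*t)
Y(j) = j^(7/2)
x(S(-6, -4))/1287 - 4403/Y(-29) = (12*0)/1287 - 4403*I*√29/707281 = 0*(1/1287) - 4403*I*√29/707281 = 0 - 4403*I*√29/707281 = -4403*I*√29/707281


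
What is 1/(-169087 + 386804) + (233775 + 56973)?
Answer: 63300782317/217717 ≈ 2.9075e+5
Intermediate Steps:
1/(-169087 + 386804) + (233775 + 56973) = 1/217717 + 290748 = 63300782317/217717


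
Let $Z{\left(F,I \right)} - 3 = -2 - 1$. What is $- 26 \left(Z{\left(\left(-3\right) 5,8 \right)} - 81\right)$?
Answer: $2106$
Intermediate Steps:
$Z{\left(F,I \right)} = 0$ ($Z{\left(F,I \right)} = 3 - 3 = 0$)
$- 26 \left(Z{\left(\left(-3\right) 5,8 \right)} - 81\right) = - 26 \left(0 - 81\right) = \left(-26\right) \left(-81\right) = 2106$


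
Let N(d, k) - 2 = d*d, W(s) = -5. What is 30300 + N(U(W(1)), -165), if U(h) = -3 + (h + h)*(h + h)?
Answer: 39711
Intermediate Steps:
U(h) = -3 + 4*h² (U(h) = -3 + (2*h)*(2*h) = -3 + 4*h²)
N(d, k) = 2 + d² (N(d, k) = 2 + d*d = 2 + d²)
30300 + N(U(W(1)), -165) = 30300 + (2 + (-3 + 4*(-5)²)²) = 30300 + (2 + (-3 + 4*25)²) = 30300 + (2 + (-3 + 100)²) = 30300 + (2 + 97²) = 30300 + (2 + 9409) = 30300 + 9411 = 39711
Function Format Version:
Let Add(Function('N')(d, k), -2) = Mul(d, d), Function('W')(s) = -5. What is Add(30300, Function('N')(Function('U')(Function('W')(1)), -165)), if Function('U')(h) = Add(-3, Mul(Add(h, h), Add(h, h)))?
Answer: 39711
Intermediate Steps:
Function('U')(h) = Add(-3, Mul(4, Pow(h, 2))) (Function('U')(h) = Add(-3, Mul(Mul(2, h), Mul(2, h))) = Add(-3, Mul(4, Pow(h, 2))))
Function('N')(d, k) = Add(2, Pow(d, 2)) (Function('N')(d, k) = Add(2, Mul(d, d)) = Add(2, Pow(d, 2)))
Add(30300, Function('N')(Function('U')(Function('W')(1)), -165)) = Add(30300, Add(2, Pow(Add(-3, Mul(4, Pow(-5, 2))), 2))) = Add(30300, Add(2, Pow(Add(-3, Mul(4, 25)), 2))) = Add(30300, Add(2, Pow(Add(-3, 100), 2))) = Add(30300, Add(2, Pow(97, 2))) = Add(30300, Add(2, 9409)) = Add(30300, 9411) = 39711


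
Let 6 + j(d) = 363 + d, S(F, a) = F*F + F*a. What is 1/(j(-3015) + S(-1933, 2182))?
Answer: -1/483975 ≈ -2.0662e-6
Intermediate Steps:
S(F, a) = F² + F*a
j(d) = 357 + d (j(d) = -6 + (363 + d) = 357 + d)
1/(j(-3015) + S(-1933, 2182)) = 1/((357 - 3015) - 1933*(-1933 + 2182)) = 1/(-2658 - 1933*249) = 1/(-2658 - 481317) = 1/(-483975) = -1/483975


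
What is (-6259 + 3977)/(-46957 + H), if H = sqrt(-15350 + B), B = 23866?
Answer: 107155874/2204951333 + 4564*sqrt(2129)/2204951333 ≈ 0.048693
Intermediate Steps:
H = 2*sqrt(2129) (H = sqrt(-15350 + 23866) = sqrt(8516) = 2*sqrt(2129) ≈ 92.282)
(-6259 + 3977)/(-46957 + H) = (-6259 + 3977)/(-46957 + 2*sqrt(2129)) = -2282/(-46957 + 2*sqrt(2129))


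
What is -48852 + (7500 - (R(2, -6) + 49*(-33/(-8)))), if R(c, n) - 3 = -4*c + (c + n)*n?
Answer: -332585/8 ≈ -41573.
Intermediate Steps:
R(c, n) = 3 - 4*c + n*(c + n) (R(c, n) = 3 + (-4*c + (c + n)*n) = 3 + (-4*c + n*(c + n)) = 3 - 4*c + n*(c + n))
-48852 + (7500 - (R(2, -6) + 49*(-33/(-8)))) = -48852 + (7500 - ((3 + (-6)² - 4*2 + 2*(-6)) + 49*(-33/(-8)))) = -48852 + (7500 - ((3 + 36 - 8 - 12) + 49*(-33*(-⅛)))) = -48852 + (7500 - (19 + 49*(33/8))) = -48852 + (7500 - (19 + 1617/8)) = -48852 + (7500 - 1*1769/8) = -48852 + (7500 - 1769/8) = -48852 + 58231/8 = -332585/8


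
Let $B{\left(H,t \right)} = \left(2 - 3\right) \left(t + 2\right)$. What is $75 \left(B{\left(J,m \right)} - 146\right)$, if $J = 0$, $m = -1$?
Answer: $-11025$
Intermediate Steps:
$B{\left(H,t \right)} = -2 - t$ ($B{\left(H,t \right)} = - (2 + t) = -2 - t$)
$75 \left(B{\left(J,m \right)} - 146\right) = 75 \left(\left(-2 - -1\right) - 146\right) = 75 \left(\left(-2 + 1\right) - 146\right) = 75 \left(-1 - 146\right) = 75 \left(-147\right) = -11025$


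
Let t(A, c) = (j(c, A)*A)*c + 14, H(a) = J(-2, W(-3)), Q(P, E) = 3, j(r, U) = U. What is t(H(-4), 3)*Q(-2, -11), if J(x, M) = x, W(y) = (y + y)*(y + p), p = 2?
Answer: 78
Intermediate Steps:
W(y) = 2*y*(2 + y) (W(y) = (y + y)*(y + 2) = (2*y)*(2 + y) = 2*y*(2 + y))
H(a) = -2
t(A, c) = 14 + c*A**2 (t(A, c) = (A*A)*c + 14 = A**2*c + 14 = c*A**2 + 14 = 14 + c*A**2)
t(H(-4), 3)*Q(-2, -11) = (14 + 3*(-2)**2)*3 = (14 + 3*4)*3 = (14 + 12)*3 = 26*3 = 78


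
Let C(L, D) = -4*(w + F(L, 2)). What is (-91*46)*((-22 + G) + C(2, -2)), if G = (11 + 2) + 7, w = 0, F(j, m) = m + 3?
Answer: 92092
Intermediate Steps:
F(j, m) = 3 + m
G = 20 (G = 13 + 7 = 20)
C(L, D) = -20 (C(L, D) = -4*(0 + (3 + 2)) = -4*(0 + 5) = -4*5 = -20)
(-91*46)*((-22 + G) + C(2, -2)) = (-91*46)*((-22 + 20) - 20) = -4186*(-2 - 20) = -4186*(-22) = 92092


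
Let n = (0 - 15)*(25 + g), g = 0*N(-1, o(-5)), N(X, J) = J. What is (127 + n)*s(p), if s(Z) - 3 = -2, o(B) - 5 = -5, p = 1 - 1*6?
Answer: -248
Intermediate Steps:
p = -5 (p = 1 - 6 = -5)
o(B) = 0 (o(B) = 5 - 5 = 0)
g = 0 (g = 0*0 = 0)
s(Z) = 1 (s(Z) = 3 - 2 = 1)
n = -375 (n = (0 - 15)*(25 + 0) = -15*25 = -375)
(127 + n)*s(p) = (127 - 375)*1 = -248*1 = -248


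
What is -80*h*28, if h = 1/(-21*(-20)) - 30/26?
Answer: 100592/39 ≈ 2579.3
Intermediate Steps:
h = -6287/5460 (h = -1/21*(-1/20) - 30*1/26 = 1/420 - 15/13 = -6287/5460 ≈ -1.1515)
-80*h*28 = -80*(-6287/5460)*28 = (25148/273)*28 = 100592/39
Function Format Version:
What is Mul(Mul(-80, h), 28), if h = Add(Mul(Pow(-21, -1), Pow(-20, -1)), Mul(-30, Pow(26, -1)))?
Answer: Rational(100592, 39) ≈ 2579.3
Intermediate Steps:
h = Rational(-6287, 5460) (h = Add(Mul(Rational(-1, 21), Rational(-1, 20)), Mul(-30, Rational(1, 26))) = Add(Rational(1, 420), Rational(-15, 13)) = Rational(-6287, 5460) ≈ -1.1515)
Mul(Mul(-80, h), 28) = Mul(Mul(-80, Rational(-6287, 5460)), 28) = Mul(Rational(25148, 273), 28) = Rational(100592, 39)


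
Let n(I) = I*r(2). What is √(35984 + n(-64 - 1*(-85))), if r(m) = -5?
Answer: √35879 ≈ 189.42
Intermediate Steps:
n(I) = -5*I (n(I) = I*(-5) = -5*I)
√(35984 + n(-64 - 1*(-85))) = √(35984 - 5*(-64 - 1*(-85))) = √(35984 - 5*(-64 + 85)) = √(35984 - 5*21) = √(35984 - 105) = √35879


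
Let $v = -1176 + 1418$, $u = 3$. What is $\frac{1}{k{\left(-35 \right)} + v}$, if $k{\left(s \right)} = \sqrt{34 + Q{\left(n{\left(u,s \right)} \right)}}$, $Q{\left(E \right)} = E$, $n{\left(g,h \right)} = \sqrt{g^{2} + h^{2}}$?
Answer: $\frac{1}{242 + \sqrt{34 + \sqrt{1234}}} \approx 0.003995$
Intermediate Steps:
$k{\left(s \right)} = \sqrt{34 + \sqrt{9 + s^{2}}}$ ($k{\left(s \right)} = \sqrt{34 + \sqrt{3^{2} + s^{2}}} = \sqrt{34 + \sqrt{9 + s^{2}}}$)
$v = 242$
$\frac{1}{k{\left(-35 \right)} + v} = \frac{1}{\sqrt{34 + \sqrt{9 + \left(-35\right)^{2}}} + 242} = \frac{1}{\sqrt{34 + \sqrt{9 + 1225}} + 242} = \frac{1}{\sqrt{34 + \sqrt{1234}} + 242} = \frac{1}{242 + \sqrt{34 + \sqrt{1234}}}$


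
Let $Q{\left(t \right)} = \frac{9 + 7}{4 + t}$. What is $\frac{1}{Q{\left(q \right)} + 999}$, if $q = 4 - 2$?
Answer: $\frac{3}{3005} \approx 0.00099834$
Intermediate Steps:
$q = 2$
$Q{\left(t \right)} = \frac{16}{4 + t}$
$\frac{1}{Q{\left(q \right)} + 999} = \frac{1}{\frac{16}{4 + 2} + 999} = \frac{1}{\frac{16}{6} + 999} = \frac{1}{16 \cdot \frac{1}{6} + 999} = \frac{1}{\frac{8}{3} + 999} = \frac{1}{\frac{3005}{3}} = \frac{3}{3005}$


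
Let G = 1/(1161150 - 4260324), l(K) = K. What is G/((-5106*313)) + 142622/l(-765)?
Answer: -8721127010203899/46778632769180 ≈ -186.43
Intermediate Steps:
G = -1/3099174 (G = 1/(-3099174) = -1/3099174 ≈ -3.2267e-7)
G/((-5106*313)) + 142622/l(-765) = -1/(3099174*((-5106*313))) + 142622/(-765) = -1/3099174/(-1598178) + 142622*(-1/765) = -1/3099174*(-1/1598178) - 142622/765 = 1/4953031704972 - 142622/765 = -8721127010203899/46778632769180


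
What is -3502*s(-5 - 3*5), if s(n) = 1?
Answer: -3502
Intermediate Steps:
-3502*s(-5 - 3*5) = -3502*1 = -3502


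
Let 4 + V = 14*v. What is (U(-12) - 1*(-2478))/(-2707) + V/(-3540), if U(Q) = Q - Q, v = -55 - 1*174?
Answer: -2755/319426 ≈ -0.0086249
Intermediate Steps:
v = -229 (v = -55 - 174 = -229)
U(Q) = 0
V = -3210 (V = -4 + 14*(-229) = -4 - 3206 = -3210)
(U(-12) - 1*(-2478))/(-2707) + V/(-3540) = (0 - 1*(-2478))/(-2707) - 3210/(-3540) = (0 + 2478)*(-1/2707) - 3210*(-1/3540) = 2478*(-1/2707) + 107/118 = -2478/2707 + 107/118 = -2755/319426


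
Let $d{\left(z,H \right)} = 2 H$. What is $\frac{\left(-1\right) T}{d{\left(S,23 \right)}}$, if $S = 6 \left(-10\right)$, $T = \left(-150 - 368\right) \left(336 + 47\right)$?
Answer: $\frac{99197}{23} \approx 4312.9$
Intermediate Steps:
$T = -198394$ ($T = \left(-518\right) 383 = -198394$)
$S = -60$
$\frac{\left(-1\right) T}{d{\left(S,23 \right)}} = \frac{\left(-1\right) \left(-198394\right)}{2 \cdot 23} = \frac{198394}{46} = 198394 \cdot \frac{1}{46} = \frac{99197}{23}$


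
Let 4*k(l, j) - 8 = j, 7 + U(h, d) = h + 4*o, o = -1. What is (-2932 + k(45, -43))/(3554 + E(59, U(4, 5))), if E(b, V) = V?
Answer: -11763/14188 ≈ -0.82908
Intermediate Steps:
U(h, d) = -11 + h (U(h, d) = -7 + (h + 4*(-1)) = -7 + (h - 4) = -7 + (-4 + h) = -11 + h)
k(l, j) = 2 + j/4
(-2932 + k(45, -43))/(3554 + E(59, U(4, 5))) = (-2932 + (2 + (1/4)*(-43)))/(3554 + (-11 + 4)) = (-2932 + (2 - 43/4))/(3554 - 7) = (-2932 - 35/4)/3547 = -11763/4*1/3547 = -11763/14188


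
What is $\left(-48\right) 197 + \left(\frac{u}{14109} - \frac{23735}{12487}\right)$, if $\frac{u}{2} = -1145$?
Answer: $- \frac{1666312881193}{176179083} \approx -9458.1$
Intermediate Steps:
$u = -2290$ ($u = 2 \left(-1145\right) = -2290$)
$\left(-48\right) 197 + \left(\frac{u}{14109} - \frac{23735}{12487}\right) = \left(-48\right) 197 - \left(\frac{2290}{14109} + \frac{23735}{12487}\right) = -9456 - \frac{363472345}{176179083} = - \frac{1666312881193}{176179083}$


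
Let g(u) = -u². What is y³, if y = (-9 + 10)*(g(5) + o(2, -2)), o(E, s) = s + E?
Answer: -15625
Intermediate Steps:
o(E, s) = E + s
y = -25 (y = (-9 + 10)*(-1*5² + (2 - 2)) = 1*(-1*25 + 0) = 1*(-25 + 0) = 1*(-25) = -25)
y³ = (-25)³ = -15625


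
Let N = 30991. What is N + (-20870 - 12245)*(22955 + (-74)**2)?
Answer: -941461574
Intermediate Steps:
N + (-20870 - 12245)*(22955 + (-74)**2) = 30991 + (-20870 - 12245)*(22955 + (-74)**2) = 30991 - 33115*(22955 + 5476) = 30991 - 33115*28431 = 30991 - 941492565 = -941461574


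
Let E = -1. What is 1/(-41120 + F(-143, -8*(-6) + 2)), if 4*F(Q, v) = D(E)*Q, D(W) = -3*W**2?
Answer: -4/164051 ≈ -2.4383e-5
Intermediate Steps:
F(Q, v) = -3*Q/4 (F(Q, v) = ((-3*(-1)**2)*Q)/4 = ((-3*1)*Q)/4 = (-3*Q)/4 = -3*Q/4)
1/(-41120 + F(-143, -8*(-6) + 2)) = 1/(-41120 - 3/4*(-143)) = 1/(-41120 + 429/4) = 1/(-164051/4) = -4/164051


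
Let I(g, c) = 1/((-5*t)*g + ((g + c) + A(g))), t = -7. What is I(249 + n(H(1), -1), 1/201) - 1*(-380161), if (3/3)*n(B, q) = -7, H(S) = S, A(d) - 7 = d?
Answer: 684731547283/1801162 ≈ 3.8016e+5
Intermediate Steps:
A(d) = 7 + d
n(B, q) = -7
I(g, c) = 1/(7 + c + 37*g) (I(g, c) = 1/((-5*(-7))*g + ((g + c) + (7 + g))) = 1/(35*g + ((c + g) + (7 + g))) = 1/(35*g + (7 + c + 2*g)) = 1/(7 + c + 37*g))
I(249 + n(H(1), -1), 1/201) - 1*(-380161) = 1/(7 + 1/201 + 37*(249 - 7)) - 1*(-380161) = 1/(7 + 1/201 + 37*242) + 380161 = 1/(7 + 1/201 + 8954) + 380161 = 1/(1801162/201) + 380161 = 201/1801162 + 380161 = 684731547283/1801162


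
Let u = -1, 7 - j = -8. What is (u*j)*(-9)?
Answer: 135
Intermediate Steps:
j = 15 (j = 7 - 1*(-8) = 7 + 8 = 15)
(u*j)*(-9) = -1*15*(-9) = -15*(-9) = 135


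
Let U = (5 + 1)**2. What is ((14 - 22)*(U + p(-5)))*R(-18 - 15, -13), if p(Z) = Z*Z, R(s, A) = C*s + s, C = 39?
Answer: 644160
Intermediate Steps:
R(s, A) = 40*s (R(s, A) = 39*s + s = 40*s)
U = 36 (U = 6**2 = 36)
p(Z) = Z**2
((14 - 22)*(U + p(-5)))*R(-18 - 15, -13) = ((14 - 22)*(36 + (-5)**2))*(40*(-18 - 15)) = (-8*(36 + 25))*(40*(-33)) = -8*61*(-1320) = -488*(-1320) = 644160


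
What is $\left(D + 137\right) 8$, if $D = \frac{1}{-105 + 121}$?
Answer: $\frac{2193}{2} \approx 1096.5$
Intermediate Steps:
$D = \frac{1}{16} \approx 0.0625$
$\left(D + 137\right) 8 = \left(\frac{1}{16} + 137\right) 8 = \frac{2193}{16} \cdot 8 = \frac{2193}{2}$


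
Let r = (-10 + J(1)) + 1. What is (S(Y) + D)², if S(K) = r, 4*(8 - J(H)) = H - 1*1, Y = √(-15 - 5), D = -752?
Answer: 567009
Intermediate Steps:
Y = 2*I*√5 (Y = √(-20) = 2*I*√5 ≈ 4.4721*I)
J(H) = 33/4 - H/4 (J(H) = 8 - (H - 1*1)/4 = 8 - (H - 1)/4 = 8 - (-1 + H)/4 = 8 + (¼ - H/4) = 33/4 - H/4)
r = -1 (r = (-10 + (33/4 - ¼*1)) + 1 = (-10 + (33/4 - ¼)) + 1 = (-10 + 8) + 1 = -2 + 1 = -1)
S(K) = -1
(S(Y) + D)² = (-1 - 752)² = (-753)² = 567009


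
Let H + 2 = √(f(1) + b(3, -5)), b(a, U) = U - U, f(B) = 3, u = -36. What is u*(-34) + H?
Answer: 1222 + √3 ≈ 1223.7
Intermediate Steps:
b(a, U) = 0
H = -2 + √3 (H = -2 + √(3 + 0) = -2 + √3 ≈ -0.26795)
u*(-34) + H = -36*(-34) + (-2 + √3) = 1224 + (-2 + √3) = 1222 + √3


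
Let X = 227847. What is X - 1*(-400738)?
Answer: 628585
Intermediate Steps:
X - 1*(-400738) = 227847 - 1*(-400738) = 227847 + 400738 = 628585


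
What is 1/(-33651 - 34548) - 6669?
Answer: -454819132/68199 ≈ -6669.0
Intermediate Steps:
1/(-33651 - 34548) - 6669 = 1/(-68199) - 6669 = -1/68199 - 6669 = -454819132/68199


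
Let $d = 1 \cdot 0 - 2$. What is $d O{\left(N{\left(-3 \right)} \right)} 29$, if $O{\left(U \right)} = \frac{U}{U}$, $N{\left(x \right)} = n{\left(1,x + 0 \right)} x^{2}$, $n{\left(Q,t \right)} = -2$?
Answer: $-58$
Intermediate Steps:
$N{\left(x \right)} = - 2 x^{2}$
$d = -2$ ($d = 0 - 2 = -2$)
$O{\left(U \right)} = 1$
$d O{\left(N{\left(-3 \right)} \right)} 29 = \left(-2\right) 1 \cdot 29 = \left(-2\right) 29 = -58$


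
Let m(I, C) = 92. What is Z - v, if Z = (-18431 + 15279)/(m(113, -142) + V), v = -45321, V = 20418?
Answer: 464765279/10255 ≈ 45321.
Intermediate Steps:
Z = -1576/10255 (Z = (-18431 + 15279)/(92 + 20418) = -3152/20510 = -3152*1/20510 = -1576/10255 ≈ -0.15368)
Z - v = -1576/10255 - 1*(-45321) = -1576/10255 + 45321 = 464765279/10255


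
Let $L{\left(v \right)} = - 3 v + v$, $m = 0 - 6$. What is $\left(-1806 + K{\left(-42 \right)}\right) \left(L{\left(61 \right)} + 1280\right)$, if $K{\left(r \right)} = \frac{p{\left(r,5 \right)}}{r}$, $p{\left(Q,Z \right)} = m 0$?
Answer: $-2091348$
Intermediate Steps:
$m = -6$ ($m = 0 - 6 = -6$)
$L{\left(v \right)} = - 2 v$
$p{\left(Q,Z \right)} = 0$ ($p{\left(Q,Z \right)} = \left(-6\right) 0 = 0$)
$K{\left(r \right)} = 0$ ($K{\left(r \right)} = \frac{0}{r} = 0$)
$\left(-1806 + K{\left(-42 \right)}\right) \left(L{\left(61 \right)} + 1280\right) = \left(-1806 + 0\right) \left(\left(-2\right) 61 + 1280\right) = - 1806 \left(-122 + 1280\right) = \left(-1806\right) 1158 = -2091348$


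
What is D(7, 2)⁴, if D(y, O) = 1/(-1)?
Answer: 1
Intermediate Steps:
D(y, O) = -1
D(7, 2)⁴ = (-1)⁴ = 1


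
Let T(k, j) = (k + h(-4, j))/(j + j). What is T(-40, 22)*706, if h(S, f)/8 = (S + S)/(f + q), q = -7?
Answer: -117196/165 ≈ -710.28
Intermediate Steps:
h(S, f) = 16*S/(-7 + f) (h(S, f) = 8*((S + S)/(f - 7)) = 8*((2*S)/(-7 + f)) = 8*(2*S/(-7 + f)) = 16*S/(-7 + f))
T(k, j) = (k - 64/(-7 + j))/(2*j) (T(k, j) = (k + 16*(-4)/(-7 + j))/(j + j) = (k - 64/(-7 + j))/((2*j)) = (k - 64/(-7 + j))*(1/(2*j)) = (k - 64/(-7 + j))/(2*j))
T(-40, 22)*706 = ((½)*(-64 - 40*(-7 + 22))/(22*(-7 + 22)))*706 = ((½)*(1/22)*(-64 - 40*15)/15)*706 = ((½)*(1/22)*(1/15)*(-64 - 600))*706 = ((½)*(1/22)*(1/15)*(-664))*706 = -166/165*706 = -117196/165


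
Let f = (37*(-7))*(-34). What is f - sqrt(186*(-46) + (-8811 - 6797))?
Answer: 8806 - 2*I*sqrt(6041) ≈ 8806.0 - 155.45*I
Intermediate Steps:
f = 8806 (f = -259*(-34) = 8806)
f - sqrt(186*(-46) + (-8811 - 6797)) = 8806 - sqrt(186*(-46) + (-8811 - 6797)) = 8806 - sqrt(-8556 - 15608) = 8806 - sqrt(-24164) = 8806 - 2*I*sqrt(6041)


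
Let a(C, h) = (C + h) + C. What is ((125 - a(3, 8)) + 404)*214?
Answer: 110210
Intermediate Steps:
a(C, h) = h + 2*C
((125 - a(3, 8)) + 404)*214 = ((125 - (8 + 2*3)) + 404)*214 = ((125 - (8 + 6)) + 404)*214 = ((125 - 1*14) + 404)*214 = ((125 - 14) + 404)*214 = (111 + 404)*214 = 515*214 = 110210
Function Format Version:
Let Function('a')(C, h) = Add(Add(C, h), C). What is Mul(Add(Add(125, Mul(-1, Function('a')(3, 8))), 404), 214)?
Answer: 110210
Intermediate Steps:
Function('a')(C, h) = Add(h, Mul(2, C))
Mul(Add(Add(125, Mul(-1, Function('a')(3, 8))), 404), 214) = Mul(Add(Add(125, Mul(-1, Add(8, Mul(2, 3)))), 404), 214) = Mul(Add(Add(125, Mul(-1, Add(8, 6))), 404), 214) = Mul(Add(Add(125, Mul(-1, 14)), 404), 214) = Mul(Add(Add(125, -14), 404), 214) = Mul(Add(111, 404), 214) = Mul(515, 214) = 110210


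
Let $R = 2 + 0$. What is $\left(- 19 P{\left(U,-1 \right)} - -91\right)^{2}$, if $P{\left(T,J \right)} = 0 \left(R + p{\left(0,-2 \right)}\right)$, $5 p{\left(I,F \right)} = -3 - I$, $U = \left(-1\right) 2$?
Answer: $8281$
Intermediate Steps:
$U = -2$
$R = 2$
$p{\left(I,F \right)} = - \frac{3}{5} - \frac{I}{5}$ ($p{\left(I,F \right)} = \frac{-3 - I}{5} = - \frac{3}{5} - \frac{I}{5}$)
$P{\left(T,J \right)} = 0$ ($P{\left(T,J \right)} = 0 \left(2 - \frac{3}{5}\right) = 0 \cdot \frac{7}{5} = 0$)
$\left(- 19 P{\left(U,-1 \right)} - -91\right)^{2} = \left(\left(-19\right) 0 - -91\right)^{2} = \left(0 + 91\right)^{2} = 91^{2} = 8281$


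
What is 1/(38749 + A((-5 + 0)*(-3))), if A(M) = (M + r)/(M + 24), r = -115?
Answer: 39/1511111 ≈ 2.5809e-5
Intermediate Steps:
A(M) = (-115 + M)/(24 + M) (A(M) = (M - 115)/(M + 24) = (-115 + M)/(24 + M))
1/(38749 + A((-5 + 0)*(-3))) = 1/(38749 + (-115 + (-5 + 0)*(-3))/(24 + (-5 + 0)*(-3))) = 1/(38749 + (-115 - 5*(-3))/(24 - 5*(-3))) = 1/(38749 + (-115 + 15)/(24 + 15)) = 1/(38749 - 100/39) = 1/(1511111/39) = 39/1511111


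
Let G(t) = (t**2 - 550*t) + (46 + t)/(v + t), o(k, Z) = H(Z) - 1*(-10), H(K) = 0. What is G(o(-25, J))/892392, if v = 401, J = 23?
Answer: -277418/45846639 ≈ -0.0060510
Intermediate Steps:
o(k, Z) = 10 (o(k, Z) = 0 - 1*(-10) = 0 + 10 = 10)
G(t) = t**2 - 550*t + (46 + t)/(401 + t) (G(t) = (t**2 - 550*t) + (46 + t)/(401 + t) = t**2 - 550*t + (46 + t)/(401 + t))
G(o(-25, J))/892392 = ((46 + 10**3 - 220549*10 - 149*10**2)/(401 + 10))/892392 = ((46 + 1000 - 2205490 - 149*100)/411)*(1/892392) = ((46 + 1000 - 2205490 - 14900)/411)*(1/892392) = ((1/411)*(-2219344))*(1/892392) = -2219344/411*1/892392 = -277418/45846639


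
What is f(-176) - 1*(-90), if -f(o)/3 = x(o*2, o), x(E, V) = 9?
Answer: 63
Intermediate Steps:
f(o) = -27 (f(o) = -3*9 = -27)
f(-176) - 1*(-90) = -27 - 1*(-90) = -27 + 90 = 63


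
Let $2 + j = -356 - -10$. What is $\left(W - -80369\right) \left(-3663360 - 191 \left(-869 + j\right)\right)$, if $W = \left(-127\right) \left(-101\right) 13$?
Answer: $-847847220560$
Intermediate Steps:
$j = -348$ ($j = -2 - 346 = -348$)
$W = 166751$ ($W = 12827 \cdot 13 = 166751$)
$\left(W - -80369\right) \left(-3663360 - 191 \left(-869 + j\right)\right) = \left(166751 - -80369\right) \left(-3663360 - 191 \left(-869 - 348\right)\right) = \left(166751 + \left(-1506020 + 1586389\right)\right) \left(-3663360 - -232447\right) = \left(166751 + 80369\right) \left(-3663360 + 232447\right) = 247120 \left(-3430913\right) = -847847220560$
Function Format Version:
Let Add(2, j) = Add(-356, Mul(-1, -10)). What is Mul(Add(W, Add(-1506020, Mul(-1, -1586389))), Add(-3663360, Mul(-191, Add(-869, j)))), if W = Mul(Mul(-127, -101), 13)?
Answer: -847847220560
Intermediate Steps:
j = -348 (j = Add(-2, Add(-356, Mul(-1, -10))) = Add(-2, Add(-356, 10)) = Add(-2, -346) = -348)
W = 166751 (W = Mul(12827, 13) = 166751)
Mul(Add(W, Add(-1506020, Mul(-1, -1586389))), Add(-3663360, Mul(-191, Add(-869, j)))) = Mul(Add(166751, Add(-1506020, Mul(-1, -1586389))), Add(-3663360, Mul(-191, Add(-869, -348)))) = Mul(Add(166751, Add(-1506020, 1586389)), Add(-3663360, Mul(-191, -1217))) = Mul(Add(166751, 80369), Add(-3663360, 232447)) = Mul(247120, -3430913) = -847847220560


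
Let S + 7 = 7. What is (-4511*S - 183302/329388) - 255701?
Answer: -42112512145/164694 ≈ -2.5570e+5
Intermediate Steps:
S = 0 (S = -7 + 7 = 0)
(-4511*S - 183302/329388) - 255701 = (-4511*0 - 183302/329388) - 255701 = (0 - 183302*1/329388) - 255701 = (0 - 91651/164694) - 255701 = -91651/164694 - 255701 = -42112512145/164694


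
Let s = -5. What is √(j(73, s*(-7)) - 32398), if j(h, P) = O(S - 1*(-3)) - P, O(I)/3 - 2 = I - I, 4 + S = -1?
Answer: 3*I*√3603 ≈ 180.07*I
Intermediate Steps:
S = -5 (S = -4 - 1 = -5)
O(I) = 6 (O(I) = 6 + 3*(I - I) = 6 + 3*0 = 6 + 0 = 6)
j(h, P) = 6 - P
√(j(73, s*(-7)) - 32398) = √((6 - (-5)*(-7)) - 32398) = √((6 - 1*35) - 32398) = √((6 - 35) - 32398) = √(-29 - 32398) = √(-32427) = 3*I*√3603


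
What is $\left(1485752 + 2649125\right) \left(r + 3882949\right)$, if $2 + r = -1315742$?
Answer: $10615076908785$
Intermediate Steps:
$r = -1315744$ ($r = -2 - 1315742 = -1315744$)
$\left(1485752 + 2649125\right) \left(r + 3882949\right) = \left(1485752 + 2649125\right) \left(-1315744 + 3882949\right) = 4134877 \cdot 2567205 = 10615076908785$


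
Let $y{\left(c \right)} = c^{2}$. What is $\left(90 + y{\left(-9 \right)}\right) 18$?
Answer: $3078$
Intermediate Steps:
$\left(90 + y{\left(-9 \right)}\right) 18 = \left(90 + \left(-9\right)^{2}\right) 18 = \left(90 + 81\right) 18 = 171 \cdot 18 = 3078$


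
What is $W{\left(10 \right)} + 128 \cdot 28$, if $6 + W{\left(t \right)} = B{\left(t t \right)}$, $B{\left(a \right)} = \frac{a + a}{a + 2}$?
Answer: $\frac{182578}{51} \approx 3580.0$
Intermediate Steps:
$B{\left(a \right)} = \frac{2 a}{2 + a}$
$W{\left(t \right)} = -6 + \frac{2 t^{2}}{2 + t^{2}}$ ($W{\left(t \right)} = -6 + \frac{2 t t}{2 + t t} = -6 + \frac{2 t^{2}}{2 + t^{2}}$)
$W{\left(10 \right)} + 128 \cdot 28 = \frac{4 \left(-3 - 10^{2}\right)}{2 + 10^{2}} + 128 \cdot 28 = \frac{4 \left(-3 - 100\right)}{2 + 100} + 3584 = \frac{4 \left(-3 - 100\right)}{102} + 3584 = 4 \cdot \frac{1}{102} \left(-103\right) + 3584 = - \frac{206}{51} + 3584 = \frac{182578}{51}$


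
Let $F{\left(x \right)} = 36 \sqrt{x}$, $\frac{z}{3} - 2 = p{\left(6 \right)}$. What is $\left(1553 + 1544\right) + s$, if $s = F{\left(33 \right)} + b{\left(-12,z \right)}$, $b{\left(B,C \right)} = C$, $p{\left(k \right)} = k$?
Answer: $3121 + 36 \sqrt{33} \approx 3327.8$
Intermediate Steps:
$z = 24$ ($z = 6 + 3 \cdot 6 = 6 + 18 = 24$)
$s = 24 + 36 \sqrt{33}$ ($s = 36 \sqrt{33} + 24 = 24 + 36 \sqrt{33} \approx 230.8$)
$\left(1553 + 1544\right) + s = \left(1553 + 1544\right) + \left(24 + 36 \sqrt{33}\right) = 3097 + \left(24 + 36 \sqrt{33}\right) = 3121 + 36 \sqrt{33}$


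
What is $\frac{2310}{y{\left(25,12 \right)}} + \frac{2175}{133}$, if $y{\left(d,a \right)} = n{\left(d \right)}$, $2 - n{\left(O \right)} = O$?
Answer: $- \frac{257205}{3059} \approx -84.081$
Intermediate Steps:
$n{\left(O \right)} = 2 - O$
$y{\left(d,a \right)} = 2 - d$
$\frac{2310}{y{\left(25,12 \right)}} + \frac{2175}{133} = \frac{2310}{2 - 25} + \frac{2175}{133} = \frac{2310}{2 - 25} + 2175 \cdot \frac{1}{133} = \frac{2310}{-23} + \frac{2175}{133} = 2310 \left(- \frac{1}{23}\right) + \frac{2175}{133} = - \frac{2310}{23} + \frac{2175}{133} = - \frac{257205}{3059}$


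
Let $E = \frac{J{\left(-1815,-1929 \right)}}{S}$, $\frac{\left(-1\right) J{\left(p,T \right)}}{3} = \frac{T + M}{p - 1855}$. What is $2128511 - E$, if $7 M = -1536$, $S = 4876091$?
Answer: $\frac{266631714460615807}{125266777790} \approx 2.1285 \cdot 10^{6}$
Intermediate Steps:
$M = - \frac{1536}{7}$ ($M = \frac{1}{7} \left(-1536\right) = - \frac{1536}{7} \approx -219.43$)
$J{\left(p,T \right)} = - \frac{3 \left(- \frac{1536}{7} + T\right)}{-1855 + p}$ ($J{\left(p,T \right)} = - 3 \frac{T - \frac{1536}{7}}{p - 1855} = - 3 \frac{- \frac{1536}{7} + T}{-1855 + p} = - \frac{3 \left(- \frac{1536}{7} + T\right)}{-1855 + p}$)
$E = - \frac{45117}{125266777790}$ ($E = \frac{\frac{3}{7} \frac{1}{-1855 - 1815} \left(1536 - -13503\right)}{4876091} = \frac{3 \left(1536 + 13503\right)}{7 \left(-3670\right)} \frac{1}{4876091} = \frac{3}{7} \left(- \frac{1}{3670}\right) 15039 \cdot \frac{1}{4876091} = \left(- \frac{45117}{25690}\right) \frac{1}{4876091} = - \frac{45117}{125266777790} \approx -3.6017 \cdot 10^{-7}$)
$2128511 - E = 2128511 - - \frac{45117}{125266777790} = 2128511 + \frac{45117}{125266777790} = \frac{266631714460615807}{125266777790}$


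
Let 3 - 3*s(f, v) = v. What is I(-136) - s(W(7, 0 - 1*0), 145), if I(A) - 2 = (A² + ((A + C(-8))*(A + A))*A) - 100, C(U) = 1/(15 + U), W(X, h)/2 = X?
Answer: -105150824/21 ≈ -5.0072e+6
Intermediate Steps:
W(X, h) = 2*X
s(f, v) = 1 - v/3
I(A) = -98 + A² + 2*A²*(⅐ + A) (I(A) = 2 + ((A² + ((A + 1/(15 - 8))*(A + A))*A) - 100) = 2 + ((A² + ((A + 1/7)*(2*A))*A) - 100) = 2 + ((A² + ((A + ⅐)*(2*A))*A) - 100) = 2 + ((A² + ((⅐ + A)*(2*A))*A) - 100) = 2 + ((A² + (2*A*(⅐ + A))*A) - 100) = 2 + ((A² + 2*A²*(⅐ + A)) - 100) = 2 + (-100 + A² + 2*A²*(⅐ + A)) = -98 + A² + 2*A²*(⅐ + A))
I(-136) - s(W(7, 0 - 1*0), 145) = (-98 + 2*(-136)³ + (9/7)*(-136)²) - (1 - ⅓*145) = (-98 + 2*(-2515456) + (9/7)*18496) - (1 - 145/3) = (-98 - 5030912 + 166464/7) - 1*(-142/3) = -35050606/7 + 142/3 = -105150824/21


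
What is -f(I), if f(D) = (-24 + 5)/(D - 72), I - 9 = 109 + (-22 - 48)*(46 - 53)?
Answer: 19/536 ≈ 0.035448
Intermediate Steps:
I = 608 (I = 9 + (109 + (-22 - 48)*(46 - 53)) = 9 + (109 - 70*(-7)) = 9 + (109 + 490) = 9 + 599 = 608)
f(D) = -19/(-72 + D)
-f(I) = -(-19)/(-72 + 608) = -(-19)/536 = -1*(-19/536) = 19/536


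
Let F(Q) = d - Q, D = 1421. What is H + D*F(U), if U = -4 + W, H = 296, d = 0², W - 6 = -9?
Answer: 10243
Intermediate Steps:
W = -3 (W = 6 - 9 = -3)
d = 0
U = -7 (U = -4 - 3 = -7)
F(Q) = -Q (F(Q) = 0 - Q = -Q)
H + D*F(U) = 296 + 1421*(-1*(-7)) = 296 + 1421*7 = 296 + 9947 = 10243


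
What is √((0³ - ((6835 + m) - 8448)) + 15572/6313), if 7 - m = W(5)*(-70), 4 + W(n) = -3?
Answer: 2*√20908056265/6313 ≈ 45.809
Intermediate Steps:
W(n) = -7 (W(n) = -4 - 3 = -7)
m = -483 (m = 7 - (-7)*(-70) = 7 - 1*490 = 7 - 490 = -483)
√((0³ - ((6835 + m) - 8448)) + 15572/6313) = √((0³ - ((6835 - 483) - 8448)) + 15572/6313) = √((0 - (6352 - 8448)) + 15572*(1/6313)) = √((0 - 1*(-2096)) + 15572/6313) = √((0 + 2096) + 15572/6313) = √(2096 + 15572/6313) = √(13247620/6313) = 2*√20908056265/6313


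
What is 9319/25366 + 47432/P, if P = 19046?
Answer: 690324893/241560418 ≈ 2.8578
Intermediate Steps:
9319/25366 + 47432/P = 9319/25366 + 47432/19046 = 9319*(1/25366) + 47432*(1/19046) = 9319/25366 + 23716/9523 = 690324893/241560418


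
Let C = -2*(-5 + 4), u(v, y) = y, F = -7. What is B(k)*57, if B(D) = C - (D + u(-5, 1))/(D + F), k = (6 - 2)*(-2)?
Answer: 437/5 ≈ 87.400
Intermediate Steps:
C = 2 (C = -2*(-1) = 2)
k = -8 (k = 4*(-2) = -8)
B(D) = 2 - (1 + D)/(-7 + D) (B(D) = 2 - (D + 1)/(D - 7) = 2 - (1 + D)/(-7 + D))
B(k)*57 = ((-15 - 8)/(-7 - 8))*57 = (-23/(-15))*57 = -1/15*(-23)*57 = (23/15)*57 = 437/5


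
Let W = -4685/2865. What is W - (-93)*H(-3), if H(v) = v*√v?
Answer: -937/573 - 279*I*√3 ≈ -1.6353 - 483.24*I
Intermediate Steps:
H(v) = v^(3/2)
W = -937/573 (W = -4685*1/2865 = -937/573 ≈ -1.6353)
W - (-93)*H(-3) = -937/573 - (-93)*(-3)^(3/2) = -937/573 - (-93)*(-3*I*√3) = -937/573 - 279*I*√3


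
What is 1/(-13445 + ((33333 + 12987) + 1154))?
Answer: 1/34029 ≈ 2.9387e-5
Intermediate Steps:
1/(-13445 + ((33333 + 12987) + 1154)) = 1/(-13445 + (46320 + 1154)) = 1/(-13445 + 47474) = 1/34029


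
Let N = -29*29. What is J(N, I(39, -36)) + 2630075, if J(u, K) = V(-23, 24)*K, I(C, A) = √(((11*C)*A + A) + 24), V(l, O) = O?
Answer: 2630075 + 96*I*√966 ≈ 2.6301e+6 + 2983.7*I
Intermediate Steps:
N = -841
I(C, A) = √(24 + A + 11*A*C) (I(C, A) = √((11*A*C + A) + 24) = √((A + 11*A*C) + 24) = √(24 + A + 11*A*C))
J(u, K) = 24*K
J(N, I(39, -36)) + 2630075 = 24*√(24 - 36 + 11*(-36)*39) + 2630075 = 24*√(24 - 36 - 15444) + 2630075 = 24*√(-15456) + 2630075 = 24*(4*I*√966) + 2630075 = 96*I*√966 + 2630075 = 2630075 + 96*I*√966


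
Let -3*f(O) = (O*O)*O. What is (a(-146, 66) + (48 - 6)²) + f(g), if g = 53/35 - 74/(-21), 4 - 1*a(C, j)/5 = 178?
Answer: 2956714361/3472875 ≈ 851.37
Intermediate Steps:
a(C, j) = -870 (a(C, j) = 20 - 5*178 = 20 - 890 = -870)
g = 529/105 (g = 53*(1/35) - 74*(-1/21) = 53/35 + 74/21 = 529/105 ≈ 5.0381)
f(O) = -O³/3 (f(O) = -O*O*O/3 = -O²*O/3 = -O³/3)
(a(-146, 66) + (48 - 6)²) + f(g) = (-870 + (48 - 6)²) - (529/105)³/3 = (-870 + 42²) - ⅓*148035889/1157625 = (-870 + 1764) - 148035889/3472875 = 894 - 148035889/3472875 = 2956714361/3472875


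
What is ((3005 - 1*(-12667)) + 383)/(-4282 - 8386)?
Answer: -16055/12668 ≈ -1.2674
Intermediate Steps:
((3005 - 1*(-12667)) + 383)/(-4282 - 8386) = ((3005 + 12667) + 383)/(-12668) = (15672 + 383)*(-1/12668) = 16055*(-1/12668) = -16055/12668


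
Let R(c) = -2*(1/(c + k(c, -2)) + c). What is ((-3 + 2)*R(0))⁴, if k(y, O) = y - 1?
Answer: 16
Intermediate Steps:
k(y, O) = -1 + y
R(c) = -2*c - 2/(-1 + 2*c) (R(c) = -2*(1/(c + (-1 + c)) + c) = -2*(1/(-1 + 2*c) + c) = -2*(c + 1/(-1 + 2*c)) = -2*c - 2/(-1 + 2*c))
((-3 + 2)*R(0))⁴ = ((-3 + 2)*(2*(-1 + 0 - 2*0²)/(-1 + 2*0)))⁴ = (-2*(-1 + 0 - 2*0)/(-1 + 0))⁴ = (-2*(-1 + 0 + 0)/(-1))⁴ = (-2*(-1)*(-1))⁴ = (-1*2)⁴ = (-2)⁴ = 16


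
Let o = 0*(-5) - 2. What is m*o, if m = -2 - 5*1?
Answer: 14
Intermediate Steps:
m = -7 (m = -2 - 5 = -7)
o = -2 (o = 0 - 2 = -2)
m*o = -7*(-2) = 14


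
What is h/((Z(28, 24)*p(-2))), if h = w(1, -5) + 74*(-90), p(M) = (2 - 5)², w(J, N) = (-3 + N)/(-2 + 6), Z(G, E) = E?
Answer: -3331/108 ≈ -30.843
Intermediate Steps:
w(J, N) = -¾ + N/4 (w(J, N) = (-3 + N)/4 = (-3 + N)*(¼) = -¾ + N/4)
p(M) = 9 (p(M) = (-3)² = 9)
h = -6662 (h = (-¾ + (¼)*(-5)) + 74*(-90) = (-¾ - 5/4) - 6660 = -2 - 6660 = -6662)
h/((Z(28, 24)*p(-2))) = -6662/(24*9) = -6662/216 = -6662*1/216 = -3331/108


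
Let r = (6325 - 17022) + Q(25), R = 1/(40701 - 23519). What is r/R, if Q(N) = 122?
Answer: -181699650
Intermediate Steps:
R = 1/17182 ≈ 5.8200e-5
r = -10575 (r = (6325 - 17022) + 122 = -10697 + 122 = -10575)
r/R = -10575/1/17182 = -10575*17182 = -181699650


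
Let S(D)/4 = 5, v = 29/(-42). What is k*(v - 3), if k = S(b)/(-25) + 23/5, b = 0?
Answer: -589/42 ≈ -14.024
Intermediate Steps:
v = -29/42 (v = 29*(-1/42) = -29/42 ≈ -0.69048)
S(D) = 20 (S(D) = 4*5 = 20)
k = 19/5 (k = 20/(-25) + 23/5 = 20*(-1/25) + 23*(1/5) = -4/5 + 23/5 = 19/5 ≈ 3.8000)
k*(v - 3) = 19*(-29/42 - 3)/5 = (19/5)*(-155/42) = -589/42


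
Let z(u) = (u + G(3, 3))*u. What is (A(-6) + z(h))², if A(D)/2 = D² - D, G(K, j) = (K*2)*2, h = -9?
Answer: 3249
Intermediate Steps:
G(K, j) = 4*K (G(K, j) = (2*K)*2 = 4*K)
z(u) = u*(12 + u) (z(u) = (u + 4*3)*u = (u + 12)*u = (12 + u)*u = u*(12 + u))
A(D) = -2*D + 2*D² (A(D) = 2*(D² - D) = -2*D + 2*D²)
(A(-6) + z(h))² = (2*(-6)*(-1 - 6) - 9*(12 - 9))² = (2*(-6)*(-7) - 9*3)² = (84 - 27)² = 57² = 3249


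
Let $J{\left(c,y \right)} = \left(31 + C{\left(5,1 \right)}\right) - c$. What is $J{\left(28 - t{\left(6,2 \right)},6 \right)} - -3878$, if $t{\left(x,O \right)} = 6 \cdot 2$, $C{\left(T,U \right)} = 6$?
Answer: $3899$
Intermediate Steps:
$t{\left(x,O \right)} = 12$
$J{\left(c,y \right)} = 37 - c$ ($J{\left(c,y \right)} = \left(31 + 6\right) - c = 37 - c$)
$J{\left(28 - t{\left(6,2 \right)},6 \right)} - -3878 = \left(37 - \left(28 - 12\right)\right) - -3878 = \left(37 - \left(28 - 12\right)\right) + 3878 = \left(37 - 16\right) + 3878 = 21 + 3878 = 3899$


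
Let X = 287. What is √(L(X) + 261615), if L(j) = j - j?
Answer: √261615 ≈ 511.48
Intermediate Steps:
L(j) = 0
√(L(X) + 261615) = √(0 + 261615) = √261615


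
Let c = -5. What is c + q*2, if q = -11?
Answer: -27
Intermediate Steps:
c + q*2 = -5 - 11*2 = -5 - 22 = -27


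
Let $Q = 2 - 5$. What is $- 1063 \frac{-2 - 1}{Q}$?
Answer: $-1063$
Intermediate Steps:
$Q = -3$
$- 1063 \frac{-2 - 1}{Q} = - 1063 \frac{-2 - 1}{-3} = - 1063 \left(-2 - 1\right) \left(- \frac{1}{3}\right) = - 1063 \left(\left(-3\right) \left(- \frac{1}{3}\right)\right) = \left(-1063\right) 1 = -1063$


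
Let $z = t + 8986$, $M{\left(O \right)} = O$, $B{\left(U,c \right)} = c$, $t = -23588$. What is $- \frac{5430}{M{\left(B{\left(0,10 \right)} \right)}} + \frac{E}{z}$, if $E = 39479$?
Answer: $- \frac{7968365}{14602} \approx -545.7$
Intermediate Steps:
$z = -14602$ ($z = -23588 + 8986 = -14602$)
$- \frac{5430}{M{\left(B{\left(0,10 \right)} \right)}} + \frac{E}{z} = - \frac{5430}{10} + \frac{39479}{-14602} = \left(-5430\right) \frac{1}{10} + 39479 \left(- \frac{1}{14602}\right) = -543 - \frac{39479}{14602} = - \frac{7968365}{14602}$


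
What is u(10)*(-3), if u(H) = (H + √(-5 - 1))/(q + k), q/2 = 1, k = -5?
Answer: 10 + I*√6 ≈ 10.0 + 2.4495*I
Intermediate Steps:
q = 2 (q = 2*1 = 2)
u(H) = -H/3 - I*√6/3 (u(H) = (H + √(-5 - 1))/(2 - 5) = (H + √(-6))/(-3) = (H + I*√6)*(-⅓) = -H/3 - I*√6/3)
u(10)*(-3) = (-⅓*10 - I*√6/3)*(-3) = (-10/3 - I*√6/3)*(-3) = 10 + I*√6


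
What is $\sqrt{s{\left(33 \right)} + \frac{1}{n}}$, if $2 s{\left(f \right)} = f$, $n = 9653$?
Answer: $\frac{\sqrt{125509094}}{2758} \approx 4.062$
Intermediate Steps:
$s{\left(f \right)} = \frac{f}{2}$
$\sqrt{s{\left(33 \right)} + \frac{1}{n}} = \sqrt{\frac{1}{2} \cdot 33 + \frac{1}{9653}} = \sqrt{\frac{33}{2} + \frac{1}{9653}} = \sqrt{\frac{318551}{19306}} = \frac{\sqrt{125509094}}{2758}$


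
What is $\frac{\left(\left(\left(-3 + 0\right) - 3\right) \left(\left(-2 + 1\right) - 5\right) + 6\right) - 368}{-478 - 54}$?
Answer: $\frac{163}{266} \approx 0.61278$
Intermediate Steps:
$\frac{\left(\left(\left(-3 + 0\right) - 3\right) \left(\left(-2 + 1\right) - 5\right) + 6\right) - 368}{-478 - 54} = \frac{\left(\left(-3 - 3\right) \left(-1 - 5\right) + 6\right) - 368}{-532} = \left(\left(\left(-6\right) \left(-6\right) + 6\right) - 368\right) \left(- \frac{1}{532}\right) = \left(\left(36 + 6\right) - 368\right) \left(- \frac{1}{532}\right) = \left(42 - 368\right) \left(- \frac{1}{532}\right) = \left(-326\right) \left(- \frac{1}{532}\right) = \frac{163}{266}$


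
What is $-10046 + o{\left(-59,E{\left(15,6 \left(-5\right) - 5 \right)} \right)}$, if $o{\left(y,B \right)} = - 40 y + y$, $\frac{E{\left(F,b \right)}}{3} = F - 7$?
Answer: $-7745$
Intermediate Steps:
$E{\left(F,b \right)} = -21 + 3 F$ ($E{\left(F,b \right)} = 3 \left(F - 7\right) = 3 \left(-7 + F\right) = -21 + 3 F$)
$o{\left(y,B \right)} = - 39 y$
$-10046 + o{\left(-59,E{\left(15,6 \left(-5\right) - 5 \right)} \right)} = -10046 - -2301 = -10046 + 2301 = -7745$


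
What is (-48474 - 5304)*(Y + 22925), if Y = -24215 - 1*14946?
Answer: 873139608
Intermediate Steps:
Y = -39161 (Y = -24215 - 14946 = -39161)
(-48474 - 5304)*(Y + 22925) = (-48474 - 5304)*(-39161 + 22925) = -53778*(-16236) = 873139608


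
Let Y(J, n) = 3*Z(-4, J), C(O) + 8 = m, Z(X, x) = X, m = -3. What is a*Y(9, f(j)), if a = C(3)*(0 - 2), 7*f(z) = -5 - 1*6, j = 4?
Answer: -264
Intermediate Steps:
f(z) = -11/7 (f(z) = (-5 - 1*6)/7 = (-5 - 6)/7 = (⅐)*(-11) = -11/7)
C(O) = -11 (C(O) = -8 - 3 = -11)
Y(J, n) = -12 (Y(J, n) = 3*(-4) = -12)
a = 22 (a = -11*(0 - 2) = -11*(-2) = 22)
a*Y(9, f(j)) = 22*(-12) = -264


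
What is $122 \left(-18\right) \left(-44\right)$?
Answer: $96624$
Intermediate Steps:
$122 \left(-18\right) \left(-44\right) = \left(-2196\right) \left(-44\right) = 96624$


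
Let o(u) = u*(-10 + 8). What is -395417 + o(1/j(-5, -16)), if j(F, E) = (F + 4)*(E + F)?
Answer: -8303759/21 ≈ -3.9542e+5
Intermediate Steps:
j(F, E) = (4 + F)*(E + F)
o(u) = -2*u (o(u) = u*(-2) = -2*u)
-395417 + o(1/j(-5, -16)) = -395417 - 2/((-5)**2 + 4*(-16) + 4*(-5) - 16*(-5)) = -395417 - 2/(25 - 64 - 20 + 80) = -395417 - 2/21 = -8303759/21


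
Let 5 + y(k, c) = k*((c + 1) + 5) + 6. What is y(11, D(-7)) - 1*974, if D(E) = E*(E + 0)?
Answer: -368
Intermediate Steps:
D(E) = E² (D(E) = E*E = E²)
y(k, c) = 1 + k*(6 + c) (y(k, c) = -5 + (k*((c + 1) + 5) + 6) = -5 + (k*((1 + c) + 5) + 6) = -5 + (k*(6 + c) + 6) = -5 + (6 + k*(6 + c)) = 1 + k*(6 + c))
y(11, D(-7)) - 1*974 = (1 + 6*11 + (-7)²*11) - 1*974 = (1 + 66 + 49*11) - 974 = (1 + 66 + 539) - 974 = 606 - 974 = -368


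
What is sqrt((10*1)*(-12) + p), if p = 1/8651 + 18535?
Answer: sqrt(1378174944066)/8651 ≈ 135.70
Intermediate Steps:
p = 160346286/8651 (p = 1/8651 + 18535 = 160346286/8651 ≈ 18535.)
sqrt((10*1)*(-12) + p) = sqrt((10*1)*(-12) + 160346286/8651) = sqrt(10*(-12) + 160346286/8651) = sqrt(-120 + 160346286/8651) = sqrt(159308166/8651) = sqrt(1378174944066)/8651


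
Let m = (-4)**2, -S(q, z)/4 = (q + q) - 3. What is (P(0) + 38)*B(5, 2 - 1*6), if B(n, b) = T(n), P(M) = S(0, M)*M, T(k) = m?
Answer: 608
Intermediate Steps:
S(q, z) = 12 - 8*q (S(q, z) = -4*((q + q) - 3) = -4*(2*q - 3) = -4*(-3 + 2*q) = 12 - 8*q)
m = 16
T(k) = 16
P(M) = 12*M (P(M) = (12 - 8*0)*M = (12 + 0)*M = 12*M)
B(n, b) = 16
(P(0) + 38)*B(5, 2 - 1*6) = (12*0 + 38)*16 = (0 + 38)*16 = 38*16 = 608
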